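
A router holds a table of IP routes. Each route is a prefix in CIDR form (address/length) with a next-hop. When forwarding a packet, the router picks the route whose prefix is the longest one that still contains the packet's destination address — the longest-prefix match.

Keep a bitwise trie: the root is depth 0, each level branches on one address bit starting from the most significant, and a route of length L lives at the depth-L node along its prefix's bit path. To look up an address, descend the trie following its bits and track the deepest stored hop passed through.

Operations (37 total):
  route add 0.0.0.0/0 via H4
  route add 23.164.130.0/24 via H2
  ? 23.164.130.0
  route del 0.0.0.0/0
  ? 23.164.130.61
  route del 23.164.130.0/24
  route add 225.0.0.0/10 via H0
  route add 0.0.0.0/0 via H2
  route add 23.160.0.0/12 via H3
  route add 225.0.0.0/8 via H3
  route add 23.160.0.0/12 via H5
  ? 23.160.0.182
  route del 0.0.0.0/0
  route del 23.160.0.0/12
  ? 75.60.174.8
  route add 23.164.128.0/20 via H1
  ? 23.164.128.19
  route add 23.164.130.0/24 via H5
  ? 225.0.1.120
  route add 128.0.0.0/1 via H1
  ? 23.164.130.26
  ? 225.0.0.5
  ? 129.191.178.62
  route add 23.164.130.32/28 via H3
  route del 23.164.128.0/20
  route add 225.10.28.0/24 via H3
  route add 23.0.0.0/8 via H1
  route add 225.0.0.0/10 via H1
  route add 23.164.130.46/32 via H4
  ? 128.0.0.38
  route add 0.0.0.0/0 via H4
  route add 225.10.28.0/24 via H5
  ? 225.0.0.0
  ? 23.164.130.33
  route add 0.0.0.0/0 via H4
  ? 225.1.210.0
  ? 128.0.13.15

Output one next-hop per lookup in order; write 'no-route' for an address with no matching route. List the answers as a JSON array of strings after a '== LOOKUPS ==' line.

Apply in order:
  add 0.0.0.0/0 -> H4 at depth 0
  add 23.164.130.0/24 -> H2 at depth 24
  lookup 23.164.130.0: bits 000101111010010010000010 walk d0:H4→d1:-→d2:-→d3:-→d4:-→d5:-→d6:-→d7:-→d8:-→d9:-→d10:-→d11:-→d12:-→d13:-→d14:-→d15:-→d16:-→d17:-→d18:-→d19:-→d20:-→d21:-→d22:-→d23:-→d24:H2 -> H2
  - 0.0.0.0/0 clear@0
  lookup 23.164.130.61: bits 000101111010010010000010 walk d0:-→d1:-→d2:-→d3:-→d4:-→d5:-→d6:-→d7:-→d8:-→d9:-→d10:-→d11:-→d12:-→d13:-→d14:-→d15:-→d16:-→d17:-→d18:-→d19:-→d20:-→d21:-→d22:-→d23:-→d24:H2 -> H2
  - 23.164.130.0/24 clear@24
  add 225.0.0.0/10 -> H0 at depth 10
  add 0.0.0.0/0 -> H2 at depth 0
  add 23.160.0.0/12 -> H3 at depth 12
  add 225.0.0.0/8 -> H3 at depth 8
  add 23.160.0.0/12 -> H5 at depth 12
  lookup 23.160.0.182: bits 0001011110100 walk d0:H2→d1:-→d2:-→d3:-→d4:-→d5:-→d6:-→d7:-→d8:-→d9:-→d10:-→d11:-→d12:H5→d13:- -> H5
  - 0.0.0.0/0 clear@0
  - 23.160.0.0/12 clear@12
  lookup 75.60.174.8: bits 0 walk d0:-→d1:- -> no-route
  add 23.164.128.0/20 -> H1 at depth 20
  lookup 23.164.128.19: bits 0001011110100100100000 walk d0:-→d1:-→d2:-→d3:-→d4:-→d5:-→d6:-→d7:-→d8:-→d9:-→d10:-→d11:-→d12:-→d13:-→d14:-→d15:-→d16:-→d17:-→d18:-→d19:-→d20:H1→d21:-→d22:- -> H1
  add 23.164.130.0/24 -> H5 at depth 24
  lookup 225.0.1.120: bits 1110000100 walk d0:-→d1:-→d2:-→d3:-→d4:-→d5:-→d6:-→d7:-→d8:H3→d9:-→d10:H0 -> H0
  add 128.0.0.0/1 -> H1 at depth 1
  lookup 23.164.130.26: bits 000101111010010010000010 walk d0:-→d1:-→d2:-→d3:-→d4:-→d5:-→d6:-→d7:-→d8:-→d9:-→d10:-→d11:-→d12:-→d13:-→d14:-→d15:-→d16:-→d17:-→d18:-→d19:-→d20:H1→d21:-→d22:-→d23:-→d24:H5 -> H5
  lookup 225.0.0.5: bits 1110000100 walk d0:-→d1:H1→d2:-→d3:-→d4:-→d5:-→d6:-→d7:-→d8:H3→d9:-→d10:H0 -> H0
  lookup 129.191.178.62: bits 1 walk d0:-→d1:H1 -> H1
  add 23.164.130.32/28 -> H3 at depth 28
  - 23.164.128.0/20 clear@20
  add 225.10.28.0/24 -> H3 at depth 24
  add 23.0.0.0/8 -> H1 at depth 8
  add 225.0.0.0/10 -> H1 at depth 10
  add 23.164.130.46/32 -> H4 at depth 32
  lookup 128.0.0.38: bits 1 walk d0:-→d1:H1 -> H1
  add 0.0.0.0/0 -> H4 at depth 0
  add 225.10.28.0/24 -> H5 at depth 24
  lookup 225.0.0.0: bits 111000010000 walk d0:H4→d1:H1→d2:-→d3:-→d4:-→d5:-→d6:-→d7:-→d8:H3→d9:-→d10:H1→d11:-→d12:- -> H1
  lookup 23.164.130.33: bits 0001011110100100100000100010 walk d0:H4→d1:-→d2:-→d3:-→d4:-→d5:-→d6:-→d7:-→d8:H1→d9:-→d10:-→d11:-→d12:-→d13:-→d14:-→d15:-→d16:-→d17:-→d18:-→d19:-→d20:-→d21:-→d22:-→d23:-→d24:H5→d25:-→d26:-→d27:-→d28:H3 -> H3
  add 0.0.0.0/0 -> H4 at depth 0
  lookup 225.1.210.0: bits 111000010000 walk d0:H4→d1:H1→d2:-→d3:-→d4:-→d5:-→d6:-→d7:-→d8:H3→d9:-→d10:H1→d11:-→d12:- -> H1
  lookup 128.0.13.15: bits 1 walk d0:H4→d1:H1 -> H1

== LOOKUPS ==
["H2","H2","H5","no-route","H1","H0","H5","H0","H1","H1","H1","H3","H1","H1"]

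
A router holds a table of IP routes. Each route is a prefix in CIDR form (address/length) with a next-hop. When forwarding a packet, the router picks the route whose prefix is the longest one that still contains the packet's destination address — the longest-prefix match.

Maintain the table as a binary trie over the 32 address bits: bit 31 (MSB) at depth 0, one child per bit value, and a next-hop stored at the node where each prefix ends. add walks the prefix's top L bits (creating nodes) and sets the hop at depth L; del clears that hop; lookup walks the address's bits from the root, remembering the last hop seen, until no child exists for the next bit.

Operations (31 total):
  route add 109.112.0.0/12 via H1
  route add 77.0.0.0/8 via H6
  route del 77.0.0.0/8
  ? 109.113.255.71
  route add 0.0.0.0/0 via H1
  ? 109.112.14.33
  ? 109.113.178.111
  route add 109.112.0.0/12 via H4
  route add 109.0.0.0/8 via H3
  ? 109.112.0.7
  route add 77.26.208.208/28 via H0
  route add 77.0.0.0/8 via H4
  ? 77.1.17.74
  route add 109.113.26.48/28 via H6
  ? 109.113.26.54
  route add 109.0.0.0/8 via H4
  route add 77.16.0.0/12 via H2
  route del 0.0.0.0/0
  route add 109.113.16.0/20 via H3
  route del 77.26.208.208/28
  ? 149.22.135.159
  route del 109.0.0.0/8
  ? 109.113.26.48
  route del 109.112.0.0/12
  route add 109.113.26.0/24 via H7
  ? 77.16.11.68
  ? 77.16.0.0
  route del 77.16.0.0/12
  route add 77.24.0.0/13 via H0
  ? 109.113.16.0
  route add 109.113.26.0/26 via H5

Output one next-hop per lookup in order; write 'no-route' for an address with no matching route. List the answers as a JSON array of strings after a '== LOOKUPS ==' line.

Trace:
  add 109.112.0.0/12 -> H1 at depth 12
  add 77.0.0.0/8 -> H6 at depth 8
  - 77.0.0.0/8 clear@8
  Q 109.113.255.71: descend 011011010111 ; hops seen [H1] ; pick H1
  add 0.0.0.0/0 -> H1 at depth 0
  Q 109.112.14.33: descend 011011010111 ; hops seen [H1,H1] ; pick H1
  Q 109.113.178.111: descend 011011010111 ; hops seen [H1,H1] ; pick H1
  add 109.112.0.0/12 -> H4 at depth 12
  add 109.0.0.0/8 -> H3 at depth 8
  Q 109.112.0.7: descend 011011010111 ; hops seen [H1,H3,H4] ; pick H4
  add 77.26.208.208/28 -> H0 at depth 28
  add 77.0.0.0/8 -> H4 at depth 8
  Q 77.1.17.74: descend 01001101000 ; hops seen [H1,H4] ; pick H4
  add 109.113.26.48/28 -> H6 at depth 28
  Q 109.113.26.54: descend 0110110101110001000110100011 ; hops seen [H1,H3,H4,H6] ; pick H6
  add 109.0.0.0/8 -> H4 at depth 8
  add 77.16.0.0/12 -> H2 at depth 12
  - 0.0.0.0/0 clear@0
  add 109.113.16.0/20 -> H3 at depth 20
  - 77.26.208.208/28 clear@28
  Q 149.22.135.159: descend ε ; hops seen [∅] ; pick no-route
  - 109.0.0.0/8 clear@8
  Q 109.113.26.48: descend 0110110101110001000110100011 ; hops seen [H4,H3,H6] ; pick H6
  - 109.112.0.0/12 clear@12
  add 109.113.26.0/24 -> H7 at depth 24
  Q 77.16.11.68: descend 010011010001 ; hops seen [H4,H2] ; pick H2
  Q 77.16.0.0: descend 010011010001 ; hops seen [H4,H2] ; pick H2
  - 77.16.0.0/12 clear@12
  add 77.24.0.0/13 -> H0 at depth 13
  Q 109.113.16.0: descend 01101101011100010001 ; hops seen [H3] ; pick H3
  add 109.113.26.0/26 -> H5 at depth 26

== LOOKUPS ==
["H1","H1","H1","H4","H4","H6","no-route","H6","H2","H2","H3"]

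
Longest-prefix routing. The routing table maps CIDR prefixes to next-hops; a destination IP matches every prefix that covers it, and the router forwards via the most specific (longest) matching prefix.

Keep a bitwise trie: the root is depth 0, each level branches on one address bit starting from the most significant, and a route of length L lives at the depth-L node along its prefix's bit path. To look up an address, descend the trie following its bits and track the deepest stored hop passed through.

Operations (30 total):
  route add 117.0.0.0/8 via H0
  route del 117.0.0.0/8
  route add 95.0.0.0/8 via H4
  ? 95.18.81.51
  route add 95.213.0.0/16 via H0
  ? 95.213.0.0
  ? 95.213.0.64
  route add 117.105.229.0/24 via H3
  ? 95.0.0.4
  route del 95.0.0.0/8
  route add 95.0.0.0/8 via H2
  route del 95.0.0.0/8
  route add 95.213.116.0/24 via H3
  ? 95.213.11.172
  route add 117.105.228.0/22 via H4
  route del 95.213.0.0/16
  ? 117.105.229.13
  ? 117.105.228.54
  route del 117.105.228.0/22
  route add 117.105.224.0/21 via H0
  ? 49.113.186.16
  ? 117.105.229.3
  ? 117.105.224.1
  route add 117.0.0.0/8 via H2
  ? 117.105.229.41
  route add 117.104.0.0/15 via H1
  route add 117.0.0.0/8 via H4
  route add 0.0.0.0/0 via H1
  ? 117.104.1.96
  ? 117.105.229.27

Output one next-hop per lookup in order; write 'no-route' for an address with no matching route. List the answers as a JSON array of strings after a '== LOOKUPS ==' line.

Apply in order:
  add 117.0.0.0/8 -> H0 at depth 8
  - 117.0.0.0/8 clear@8
  add 95.0.0.0/8 -> H4 at depth 8
  lookup 95.18.81.51: bits 01011111 walk d0:-→d1:-→d2:-→d3:-→d4:-→d5:-→d6:-→d7:-→d8:H4 -> H4
  add 95.213.0.0/16 -> H0 at depth 16
  lookup 95.213.0.0: bits 0101111111010101 walk d0:-→d1:-→d2:-→d3:-→d4:-→d5:-→d6:-→d7:-→d8:H4→d9:-→d10:-→d11:-→d12:-→d13:-→d14:-→d15:-→d16:H0 -> H0
  lookup 95.213.0.64: bits 0101111111010101 walk d0:-→d1:-→d2:-→d3:-→d4:-→d5:-→d6:-→d7:-→d8:H4→d9:-→d10:-→d11:-→d12:-→d13:-→d14:-→d15:-→d16:H0 -> H0
  add 117.105.229.0/24 -> H3 at depth 24
  lookup 95.0.0.4: bits 01011111 walk d0:-→d1:-→d2:-→d3:-→d4:-→d5:-→d6:-→d7:-→d8:H4 -> H4
  - 95.0.0.0/8 clear@8
  add 95.0.0.0/8 -> H2 at depth 8
  - 95.0.0.0/8 clear@8
  add 95.213.116.0/24 -> H3 at depth 24
  lookup 95.213.11.172: bits 01011111110101010 walk d0:-→d1:-→d2:-→d3:-→d4:-→d5:-→d6:-→d7:-→d8:-→d9:-→d10:-→d11:-→d12:-→d13:-→d14:-→d15:-→d16:H0→d17:- -> H0
  add 117.105.228.0/22 -> H4 at depth 22
  - 95.213.0.0/16 clear@16
  lookup 117.105.229.13: bits 011101010110100111100101 walk d0:-→d1:-→d2:-→d3:-→d4:-→d5:-→d6:-→d7:-→d8:-→d9:-→d10:-→d11:-→d12:-→d13:-→d14:-→d15:-→d16:-→d17:-→d18:-→d19:-→d20:-→d21:-→d22:H4→d23:-→d24:H3 -> H3
  lookup 117.105.228.54: bits 01110101011010011110010 walk d0:-→d1:-→d2:-→d3:-→d4:-→d5:-→d6:-→d7:-→d8:-→d9:-→d10:-→d11:-→d12:-→d13:-→d14:-→d15:-→d16:-→d17:-→d18:-→d19:-→d20:-→d21:-→d22:H4→d23:- -> H4
  - 117.105.228.0/22 clear@22
  add 117.105.224.0/21 -> H0 at depth 21
  lookup 49.113.186.16: bits 0 walk d0:-→d1:- -> no-route
  lookup 117.105.229.3: bits 011101010110100111100101 walk d0:-→d1:-→d2:-→d3:-→d4:-→d5:-→d6:-→d7:-→d8:-→d9:-→d10:-→d11:-→d12:-→d13:-→d14:-→d15:-→d16:-→d17:-→d18:-→d19:-→d20:-→d21:H0→d22:-→d23:-→d24:H3 -> H3
  lookup 117.105.224.1: bits 011101010110100111100 walk d0:-→d1:-→d2:-→d3:-→d4:-→d5:-→d6:-→d7:-→d8:-→d9:-→d10:-→d11:-→d12:-→d13:-→d14:-→d15:-→d16:-→d17:-→d18:-→d19:-→d20:-→d21:H0 -> H0
  add 117.0.0.0/8 -> H2 at depth 8
  lookup 117.105.229.41: bits 011101010110100111100101 walk d0:-→d1:-→d2:-→d3:-→d4:-→d5:-→d6:-→d7:-→d8:H2→d9:-→d10:-→d11:-→d12:-→d13:-→d14:-→d15:-→d16:-→d17:-→d18:-→d19:-→d20:-→d21:H0→d22:-→d23:-→d24:H3 -> H3
  add 117.104.0.0/15 -> H1 at depth 15
  add 117.0.0.0/8 -> H4 at depth 8
  add 0.0.0.0/0 -> H1 at depth 0
  lookup 117.104.1.96: bits 011101010110100 walk d0:H1→d1:-→d2:-→d3:-→d4:-→d5:-→d6:-→d7:-→d8:H4→d9:-→d10:-→d11:-→d12:-→d13:-→d14:-→d15:H1 -> H1
  lookup 117.105.229.27: bits 011101010110100111100101 walk d0:H1→d1:-→d2:-→d3:-→d4:-→d5:-→d6:-→d7:-→d8:H4→d9:-→d10:-→d11:-→d12:-→d13:-→d14:-→d15:H1→d16:-→d17:-→d18:-→d19:-→d20:-→d21:H0→d22:-→d23:-→d24:H3 -> H3

== LOOKUPS ==
["H4","H0","H0","H4","H0","H3","H4","no-route","H3","H0","H3","H1","H3"]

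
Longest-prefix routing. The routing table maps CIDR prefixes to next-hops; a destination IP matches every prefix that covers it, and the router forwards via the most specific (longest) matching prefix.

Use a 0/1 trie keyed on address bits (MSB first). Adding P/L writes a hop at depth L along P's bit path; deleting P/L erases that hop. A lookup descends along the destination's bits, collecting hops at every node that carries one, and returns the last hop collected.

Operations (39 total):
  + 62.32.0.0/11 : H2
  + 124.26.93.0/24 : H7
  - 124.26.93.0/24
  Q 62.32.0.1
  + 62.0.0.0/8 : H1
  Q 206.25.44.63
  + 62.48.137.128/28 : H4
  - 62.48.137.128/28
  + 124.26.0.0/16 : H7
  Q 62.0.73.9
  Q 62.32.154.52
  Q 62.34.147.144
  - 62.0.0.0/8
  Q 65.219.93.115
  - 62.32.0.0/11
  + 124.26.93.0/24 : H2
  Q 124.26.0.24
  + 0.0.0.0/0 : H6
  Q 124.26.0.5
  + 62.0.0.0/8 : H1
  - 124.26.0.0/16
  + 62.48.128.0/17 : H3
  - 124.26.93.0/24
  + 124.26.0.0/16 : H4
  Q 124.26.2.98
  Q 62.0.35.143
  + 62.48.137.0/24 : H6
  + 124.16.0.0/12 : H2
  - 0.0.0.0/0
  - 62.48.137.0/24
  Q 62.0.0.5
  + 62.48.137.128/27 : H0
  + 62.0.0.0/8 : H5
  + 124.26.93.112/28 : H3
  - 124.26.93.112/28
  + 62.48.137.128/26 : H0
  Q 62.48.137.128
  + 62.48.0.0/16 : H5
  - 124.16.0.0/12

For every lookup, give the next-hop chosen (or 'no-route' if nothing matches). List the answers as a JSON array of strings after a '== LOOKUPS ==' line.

Process each operation:
  add 62.32.0.0/11 -> H2 at depth 11
  add 124.26.93.0/24 -> H7 at depth 24
  - 124.26.93.0/24 clear@24
  Q 62.32.0.1: descend 00111110001 ; hops seen [H2] ; pick H2
  add 62.0.0.0/8 -> H1 at depth 8
  Q 206.25.44.63: descend ε ; hops seen [∅] ; pick no-route
  add 62.48.137.128/28 -> H4 at depth 28
  - 62.48.137.128/28 clear@28
  add 124.26.0.0/16 -> H7 at depth 16
  Q 62.0.73.9: descend 0011111000 ; hops seen [H1] ; pick H1
  Q 62.32.154.52: descend 00111110001 ; hops seen [H1,H2] ; pick H2
  Q 62.34.147.144: descend 00111110001 ; hops seen [H1,H2] ; pick H2
  - 62.0.0.0/8 clear@8
  Q 65.219.93.115: descend 01 ; hops seen [∅] ; pick no-route
  - 62.32.0.0/11 clear@11
  add 124.26.93.0/24 -> H2 at depth 24
  Q 124.26.0.24: descend 01111100000110100 ; hops seen [H7] ; pick H7
  add 0.0.0.0/0 -> H6 at depth 0
  Q 124.26.0.5: descend 01111100000110100 ; hops seen [H6,H7] ; pick H7
  add 62.0.0.0/8 -> H1 at depth 8
  - 124.26.0.0/16 clear@16
  add 62.48.128.0/17 -> H3 at depth 17
  - 124.26.93.0/24 clear@24
  add 124.26.0.0/16 -> H4 at depth 16
  Q 124.26.2.98: descend 01111100000110100 ; hops seen [H6,H4] ; pick H4
  Q 62.0.35.143: descend 0011111000 ; hops seen [H6,H1] ; pick H1
  add 62.48.137.0/24 -> H6 at depth 24
  add 124.16.0.0/12 -> H2 at depth 12
  - 0.0.0.0/0 clear@0
  - 62.48.137.0/24 clear@24
  Q 62.0.0.5: descend 0011111000 ; hops seen [H1] ; pick H1
  add 62.48.137.128/27 -> H0 at depth 27
  add 62.0.0.0/8 -> H5 at depth 8
  add 124.26.93.112/28 -> H3 at depth 28
  - 124.26.93.112/28 clear@28
  add 62.48.137.128/26 -> H0 at depth 26
  Q 62.48.137.128: descend 0011111000110000100010011000 ; hops seen [H5,H3,H0,H0] ; pick H0
  add 62.48.0.0/16 -> H5 at depth 16
  - 124.16.0.0/12 clear@12

== LOOKUPS ==
["H2","no-route","H1","H2","H2","no-route","H7","H7","H4","H1","H1","H0"]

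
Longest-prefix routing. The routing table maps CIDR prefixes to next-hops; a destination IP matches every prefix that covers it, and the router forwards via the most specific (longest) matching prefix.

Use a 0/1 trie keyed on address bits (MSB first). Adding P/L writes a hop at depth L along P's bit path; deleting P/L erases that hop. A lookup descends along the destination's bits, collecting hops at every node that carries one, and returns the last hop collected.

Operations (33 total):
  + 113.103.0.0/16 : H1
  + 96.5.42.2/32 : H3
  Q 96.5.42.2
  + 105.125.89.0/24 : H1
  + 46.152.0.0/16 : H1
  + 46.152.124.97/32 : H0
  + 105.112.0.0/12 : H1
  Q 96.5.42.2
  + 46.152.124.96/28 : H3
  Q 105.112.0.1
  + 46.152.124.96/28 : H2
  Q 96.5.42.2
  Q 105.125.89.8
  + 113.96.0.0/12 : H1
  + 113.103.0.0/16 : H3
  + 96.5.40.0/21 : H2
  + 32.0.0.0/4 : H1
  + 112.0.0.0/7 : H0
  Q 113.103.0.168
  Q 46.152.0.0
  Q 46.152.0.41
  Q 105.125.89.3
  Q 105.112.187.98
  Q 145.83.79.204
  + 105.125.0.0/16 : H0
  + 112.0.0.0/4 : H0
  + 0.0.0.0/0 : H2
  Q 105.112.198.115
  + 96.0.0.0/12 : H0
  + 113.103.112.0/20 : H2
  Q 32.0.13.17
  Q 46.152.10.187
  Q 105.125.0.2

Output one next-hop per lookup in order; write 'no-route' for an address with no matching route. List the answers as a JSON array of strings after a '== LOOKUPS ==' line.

Process each operation:
  add 113.103.0.0/16 -> H1 at depth 16
  add 96.5.42.2/32 -> H3 at depth 32
  ? 96.5.42.2  path d0:-→d1:-→d2:-→d3:-→d4:-→d5:-→d6:-→d7:-→d8:-→d9:-→d10:-→d11:-→d12:-→d13:-→d14:-→d15:-→d16:-→d17:-→d18:-→d19:-→d20:-→d21:-→d22:-→d23:-→d24:-→d25:-→d26:-→d27:-→d28:-→d29:-→d30:-→d31:-→d32:H3  best=H3
  add 105.125.89.0/24 -> H1 at depth 24
  add 46.152.0.0/16 -> H1 at depth 16
  add 46.152.124.97/32 -> H0 at depth 32
  add 105.112.0.0/12 -> H1 at depth 12
  ? 96.5.42.2  path d0:-→d1:-→d2:-→d3:-→d4:-→d5:-→d6:-→d7:-→d8:-→d9:-→d10:-→d11:-→d12:-→d13:-→d14:-→d15:-→d16:-→d17:-→d18:-→d19:-→d20:-→d21:-→d22:-→d23:-→d24:-→d25:-→d26:-→d27:-→d28:-→d29:-→d30:-→d31:-→d32:H3  best=H3
  add 46.152.124.96/28 -> H3 at depth 28
  ? 105.112.0.1  path d0:-→d1:-→d2:-→d3:-→d4:-→d5:-→d6:-→d7:-→d8:-→d9:-→d10:-→d11:-→d12:H1  best=H1
  add 46.152.124.96/28 -> H2 at depth 28
  ? 96.5.42.2  path d0:-→d1:-→d2:-→d3:-→d4:-→d5:-→d6:-→d7:-→d8:-→d9:-→d10:-→d11:-→d12:-→d13:-→d14:-→d15:-→d16:-→d17:-→d18:-→d19:-→d20:-→d21:-→d22:-→d23:-→d24:-→d25:-→d26:-→d27:-→d28:-→d29:-→d30:-→d31:-→d32:H3  best=H3
  ? 105.125.89.8  path d0:-→d1:-→d2:-→d3:-→d4:-→d5:-→d6:-→d7:-→d8:-→d9:-→d10:-→d11:-→d12:H1→d13:-→d14:-→d15:-→d16:-→d17:-→d18:-→d19:-→d20:-→d21:-→d22:-→d23:-→d24:H1  best=H1
  add 113.96.0.0/12 -> H1 at depth 12
  add 113.103.0.0/16 -> H3 at depth 16
  add 96.5.40.0/21 -> H2 at depth 21
  add 32.0.0.0/4 -> H1 at depth 4
  add 112.0.0.0/7 -> H0 at depth 7
  ? 113.103.0.168  path d0:-→d1:-→d2:-→d3:-→d4:-→d5:-→d6:-→d7:H0→d8:-→d9:-→d10:-→d11:-→d12:H1→d13:-→d14:-→d15:-→d16:H3  best=H3
  ? 46.152.0.0  path d0:-→d1:-→d2:-→d3:-→d4:H1→d5:-→d6:-→d7:-→d8:-→d9:-→d10:-→d11:-→d12:-→d13:-→d14:-→d15:-→d16:H1→d17:-  best=H1
  ? 46.152.0.41  path d0:-→d1:-→d2:-→d3:-→d4:H1→d5:-→d6:-→d7:-→d8:-→d9:-→d10:-→d11:-→d12:-→d13:-→d14:-→d15:-→d16:H1→d17:-  best=H1
  ? 105.125.89.3  path d0:-→d1:-→d2:-→d3:-→d4:-→d5:-→d6:-→d7:-→d8:-→d9:-→d10:-→d11:-→d12:H1→d13:-→d14:-→d15:-→d16:-→d17:-→d18:-→d19:-→d20:-→d21:-→d22:-→d23:-→d24:H1  best=H1
  ? 105.112.187.98  path d0:-→d1:-→d2:-→d3:-→d4:-→d5:-→d6:-→d7:-→d8:-→d9:-→d10:-→d11:-→d12:H1  best=H1
  ? 145.83.79.204  path d0:-  best=no-route
  add 105.125.0.0/16 -> H0 at depth 16
  add 112.0.0.0/4 -> H0 at depth 4
  add 0.0.0.0/0 -> H2 at depth 0
  ? 105.112.198.115  path d0:H2→d1:-→d2:-→d3:-→d4:-→d5:-→d6:-→d7:-→d8:-→d9:-→d10:-→d11:-→d12:H1  best=H1
  add 96.0.0.0/12 -> H0 at depth 12
  add 113.103.112.0/20 -> H2 at depth 20
  ? 32.0.13.17  path d0:H2→d1:-→d2:-→d3:-→d4:H1  best=H1
  ? 46.152.10.187  path d0:H2→d1:-→d2:-→d3:-→d4:H1→d5:-→d6:-→d7:-→d8:-→d9:-→d10:-→d11:-→d12:-→d13:-→d14:-→d15:-→d16:H1→d17:-  best=H1
  ? 105.125.0.2  path d0:H2→d1:-→d2:-→d3:-→d4:-→d5:-→d6:-→d7:-→d8:-→d9:-→d10:-→d11:-→d12:H1→d13:-→d14:-→d15:-→d16:H0→d17:-  best=H0

== LOOKUPS ==
["H3","H3","H1","H3","H1","H3","H1","H1","H1","H1","no-route","H1","H1","H1","H0"]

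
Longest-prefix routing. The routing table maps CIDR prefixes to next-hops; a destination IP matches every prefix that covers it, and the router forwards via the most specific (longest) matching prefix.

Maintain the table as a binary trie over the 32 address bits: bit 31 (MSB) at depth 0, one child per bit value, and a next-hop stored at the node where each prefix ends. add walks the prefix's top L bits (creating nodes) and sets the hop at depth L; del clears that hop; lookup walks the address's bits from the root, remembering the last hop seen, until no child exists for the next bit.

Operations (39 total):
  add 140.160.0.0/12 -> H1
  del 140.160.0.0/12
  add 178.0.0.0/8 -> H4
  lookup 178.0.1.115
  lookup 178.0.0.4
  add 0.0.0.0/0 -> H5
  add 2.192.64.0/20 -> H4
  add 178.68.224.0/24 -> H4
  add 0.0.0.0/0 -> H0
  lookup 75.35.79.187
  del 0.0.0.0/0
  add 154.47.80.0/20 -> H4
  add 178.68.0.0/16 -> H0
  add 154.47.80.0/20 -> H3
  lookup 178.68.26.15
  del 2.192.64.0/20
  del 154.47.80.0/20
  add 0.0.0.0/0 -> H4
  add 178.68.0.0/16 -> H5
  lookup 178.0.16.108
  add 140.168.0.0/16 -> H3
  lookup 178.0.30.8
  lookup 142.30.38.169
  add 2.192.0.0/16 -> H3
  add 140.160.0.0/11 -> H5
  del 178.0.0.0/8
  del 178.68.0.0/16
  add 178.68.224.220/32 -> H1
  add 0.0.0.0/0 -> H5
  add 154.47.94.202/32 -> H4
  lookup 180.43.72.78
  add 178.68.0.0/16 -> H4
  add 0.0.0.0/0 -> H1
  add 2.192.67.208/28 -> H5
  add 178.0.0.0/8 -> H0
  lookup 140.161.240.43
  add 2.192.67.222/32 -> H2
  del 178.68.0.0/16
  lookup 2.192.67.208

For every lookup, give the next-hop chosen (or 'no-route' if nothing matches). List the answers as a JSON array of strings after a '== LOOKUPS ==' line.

Apply in order:
  + 140.160.0.0/12 (H1) depth=12
  - 140.160.0.0/12 clear@12
  + 178.0.0.0/8 (H4) depth=8
  Q 178.0.1.115: descend 10110010 ; hops seen [H4] ; pick H4
  Q 178.0.0.4: descend 10110010 ; hops seen [H4] ; pick H4
  + 0.0.0.0/0 (H5) depth=0
  + 2.192.64.0/20 (H4) depth=20
  + 178.68.224.0/24 (H4) depth=24
  + 0.0.0.0/0 (H0) depth=0
  Q 75.35.79.187: descend 0 ; hops seen [H0] ; pick H0
  - 0.0.0.0/0 clear@0
  + 154.47.80.0/20 (H4) depth=20
  + 178.68.0.0/16 (H0) depth=16
  + 154.47.80.0/20 (H3) depth=20
  Q 178.68.26.15: descend 1011001001000100 ; hops seen [H4,H0] ; pick H0
  - 2.192.64.0/20 clear@20
  - 154.47.80.0/20 clear@20
  + 0.0.0.0/0 (H4) depth=0
  + 178.68.0.0/16 (H5) depth=16
  Q 178.0.16.108: descend 101100100 ; hops seen [H4,H4] ; pick H4
  + 140.168.0.0/16 (H3) depth=16
  Q 178.0.30.8: descend 101100100 ; hops seen [H4,H4] ; pick H4
  Q 142.30.38.169: descend 100011 ; hops seen [H4] ; pick H4
  + 2.192.0.0/16 (H3) depth=16
  + 140.160.0.0/11 (H5) depth=11
  - 178.0.0.0/8 clear@8
  - 178.68.0.0/16 clear@16
  + 178.68.224.220/32 (H1) depth=32
  + 0.0.0.0/0 (H5) depth=0
  + 154.47.94.202/32 (H4) depth=32
  Q 180.43.72.78: descend 10110 ; hops seen [H5] ; pick H5
  + 178.68.0.0/16 (H4) depth=16
  + 0.0.0.0/0 (H1) depth=0
  + 2.192.67.208/28 (H5) depth=28
  + 178.0.0.0/8 (H0) depth=8
  Q 140.161.240.43: descend 100011001010 ; hops seen [H1,H5] ; pick H5
  + 2.192.67.222/32 (H2) depth=32
  - 178.68.0.0/16 clear@16
  Q 2.192.67.208: descend 0000001011000000010000111101 ; hops seen [H1,H3,H5] ; pick H5

== LOOKUPS ==
["H4","H4","H0","H0","H4","H4","H4","H5","H5","H5"]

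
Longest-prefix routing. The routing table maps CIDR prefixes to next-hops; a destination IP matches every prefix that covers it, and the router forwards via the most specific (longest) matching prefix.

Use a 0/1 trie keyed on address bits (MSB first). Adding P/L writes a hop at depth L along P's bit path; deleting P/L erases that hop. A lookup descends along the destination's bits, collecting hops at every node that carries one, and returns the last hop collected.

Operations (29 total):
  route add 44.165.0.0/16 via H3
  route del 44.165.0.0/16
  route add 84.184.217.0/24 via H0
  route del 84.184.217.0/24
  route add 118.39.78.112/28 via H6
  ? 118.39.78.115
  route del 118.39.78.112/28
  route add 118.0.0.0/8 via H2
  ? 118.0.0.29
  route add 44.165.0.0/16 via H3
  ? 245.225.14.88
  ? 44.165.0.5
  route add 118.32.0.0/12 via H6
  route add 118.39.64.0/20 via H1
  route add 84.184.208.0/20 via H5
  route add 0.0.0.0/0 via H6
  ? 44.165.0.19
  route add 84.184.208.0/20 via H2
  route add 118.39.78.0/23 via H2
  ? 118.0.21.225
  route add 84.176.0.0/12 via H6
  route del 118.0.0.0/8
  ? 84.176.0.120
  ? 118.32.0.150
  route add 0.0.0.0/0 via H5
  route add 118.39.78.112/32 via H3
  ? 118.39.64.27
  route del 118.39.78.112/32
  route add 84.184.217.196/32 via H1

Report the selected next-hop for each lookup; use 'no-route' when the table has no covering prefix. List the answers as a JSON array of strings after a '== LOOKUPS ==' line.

Process each operation:
  add 44.165.0.0/16 -> H3 at depth 16
  del 44.165.0.0/16 (clear depth 16)
  add 84.184.217.0/24 -> H0 at depth 24
  del 84.184.217.0/24 (clear depth 24)
  add 118.39.78.112/28 -> H6 at depth 28
  ? 118.39.78.115  path d0:-→d1:-→d2:-→d3:-→d4:-→d5:-→d6:-→d7:-→d8:-→d9:-→d10:-→d11:-→d12:-→d13:-→d14:-→d15:-→d16:-→d17:-→d18:-→d19:-→d20:-→d21:-→d22:-→d23:-→d24:-→d25:-→d26:-→d27:-→d28:H6  best=H6
  del 118.39.78.112/28 (clear depth 28)
  add 118.0.0.0/8 -> H2 at depth 8
  ? 118.0.0.29  path d0:-→d1:-→d2:-→d3:-→d4:-→d5:-→d6:-→d7:-→d8:H2→d9:-→d10:-  best=H2
  add 44.165.0.0/16 -> H3 at depth 16
  ? 245.225.14.88  path d0:-  best=no-route
  ? 44.165.0.5  path d0:-→d1:-→d2:-→d3:-→d4:-→d5:-→d6:-→d7:-→d8:-→d9:-→d10:-→d11:-→d12:-→d13:-→d14:-→d15:-→d16:H3  best=H3
  add 118.32.0.0/12 -> H6 at depth 12
  add 118.39.64.0/20 -> H1 at depth 20
  add 84.184.208.0/20 -> H5 at depth 20
  add 0.0.0.0/0 -> H6 at depth 0
  ? 44.165.0.19  path d0:H6→d1:-→d2:-→d3:-→d4:-→d5:-→d6:-→d7:-→d8:-→d9:-→d10:-→d11:-→d12:-→d13:-→d14:-→d15:-→d16:H3  best=H3
  add 84.184.208.0/20 -> H2 at depth 20
  add 118.39.78.0/23 -> H2 at depth 23
  ? 118.0.21.225  path d0:H6→d1:-→d2:-→d3:-→d4:-→d5:-→d6:-→d7:-→d8:H2→d9:-→d10:-  best=H2
  add 84.176.0.0/12 -> H6 at depth 12
  del 118.0.0.0/8 (clear depth 8)
  ? 84.176.0.120  path d0:H6→d1:-→d2:-→d3:-→d4:-→d5:-→d6:-→d7:-→d8:-→d9:-→d10:-→d11:-→d12:H6  best=H6
  ? 118.32.0.150  path d0:H6→d1:-→d2:-→d3:-→d4:-→d5:-→d6:-→d7:-→d8:-→d9:-→d10:-→d11:-→d12:H6→d13:-  best=H6
  add 0.0.0.0/0 -> H5 at depth 0
  add 118.39.78.112/32 -> H3 at depth 32
  ? 118.39.64.27  path d0:H5→d1:-→d2:-→d3:-→d4:-→d5:-→d6:-→d7:-→d8:-→d9:-→d10:-→d11:-→d12:H6→d13:-→d14:-→d15:-→d16:-→d17:-→d18:-→d19:-→d20:H1  best=H1
  del 118.39.78.112/32 (clear depth 32)
  add 84.184.217.196/32 -> H1 at depth 32

== LOOKUPS ==
["H6","H2","no-route","H3","H3","H2","H6","H6","H1"]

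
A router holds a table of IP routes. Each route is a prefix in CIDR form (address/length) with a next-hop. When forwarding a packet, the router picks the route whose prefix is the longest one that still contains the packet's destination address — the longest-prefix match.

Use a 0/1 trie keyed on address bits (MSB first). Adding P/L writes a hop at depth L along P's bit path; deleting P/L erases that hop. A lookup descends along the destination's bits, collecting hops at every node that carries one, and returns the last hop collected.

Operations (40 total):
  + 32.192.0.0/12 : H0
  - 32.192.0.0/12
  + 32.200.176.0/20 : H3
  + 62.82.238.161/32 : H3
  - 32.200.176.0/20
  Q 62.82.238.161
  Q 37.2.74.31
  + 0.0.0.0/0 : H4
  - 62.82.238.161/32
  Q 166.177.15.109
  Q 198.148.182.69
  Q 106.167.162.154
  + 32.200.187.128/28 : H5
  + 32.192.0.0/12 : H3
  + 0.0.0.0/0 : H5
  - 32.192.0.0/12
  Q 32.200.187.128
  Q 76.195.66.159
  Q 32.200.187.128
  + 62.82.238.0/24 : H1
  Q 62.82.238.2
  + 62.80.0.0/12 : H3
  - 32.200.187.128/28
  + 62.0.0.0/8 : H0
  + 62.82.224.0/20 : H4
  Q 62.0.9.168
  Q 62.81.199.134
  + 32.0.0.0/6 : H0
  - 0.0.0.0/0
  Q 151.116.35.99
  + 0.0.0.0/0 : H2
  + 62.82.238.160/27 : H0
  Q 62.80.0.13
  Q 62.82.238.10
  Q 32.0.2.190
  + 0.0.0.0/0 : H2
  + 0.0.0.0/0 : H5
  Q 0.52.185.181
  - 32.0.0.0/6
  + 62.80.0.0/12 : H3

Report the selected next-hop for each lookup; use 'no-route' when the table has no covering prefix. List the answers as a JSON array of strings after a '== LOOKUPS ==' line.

Process each operation:
  add 32.192.0.0/12 -> H0 at depth 12
  del 32.192.0.0/12 (clear depth 12)
  add 32.200.176.0/20 -> H3 at depth 20
  add 62.82.238.161/32 -> H3 at depth 32
  del 32.200.176.0/20 (clear depth 20)
  ? 62.82.238.161  path d0:-→d1:-→d2:-→d3:-→d4:-→d5:-→d6:-→d7:-→d8:-→d9:-→d10:-→d11:-→d12:-→d13:-→d14:-→d15:-→d16:-→d17:-→d18:-→d19:-→d20:-→d21:-→d22:-→d23:-→d24:-→d25:-→d26:-→d27:-→d28:-→d29:-→d30:-→d31:-→d32:H3  best=H3
  ? 37.2.74.31  path d0:-→d1:-→d2:-→d3:-→d4:-→d5:-  best=no-route
  add 0.0.0.0/0 -> H4 at depth 0
  del 62.82.238.161/32 (clear depth 32)
  ? 166.177.15.109  path d0:H4  best=H4
  ? 198.148.182.69  path d0:H4  best=H4
  ? 106.167.162.154  path d0:H4→d1:-  best=H4
  add 32.200.187.128/28 -> H5 at depth 28
  add 32.192.0.0/12 -> H3 at depth 12
  add 0.0.0.0/0 -> H5 at depth 0
  del 32.192.0.0/12 (clear depth 12)
  ? 32.200.187.128  path d0:H5→d1:-→d2:-→d3:-→d4:-→d5:-→d6:-→d7:-→d8:-→d9:-→d10:-→d11:-→d12:-→d13:-→d14:-→d15:-→d16:-→d17:-→d18:-→d19:-→d20:-→d21:-→d22:-→d23:-→d24:-→d25:-→d26:-→d27:-→d28:H5  best=H5
  ? 76.195.66.159  path d0:H5→d1:-  best=H5
  ? 32.200.187.128  path d0:H5→d1:-→d2:-→d3:-→d4:-→d5:-→d6:-→d7:-→d8:-→d9:-→d10:-→d11:-→d12:-→d13:-→d14:-→d15:-→d16:-→d17:-→d18:-→d19:-→d20:-→d21:-→d22:-→d23:-→d24:-→d25:-→d26:-→d27:-→d28:H5  best=H5
  add 62.82.238.0/24 -> H1 at depth 24
  ? 62.82.238.2  path d0:H5→d1:-→d2:-→d3:-→d4:-→d5:-→d6:-→d7:-→d8:-→d9:-→d10:-→d11:-→d12:-→d13:-→d14:-→d15:-→d16:-→d17:-→d18:-→d19:-→d20:-→d21:-→d22:-→d23:-→d24:H1  best=H1
  add 62.80.0.0/12 -> H3 at depth 12
  del 32.200.187.128/28 (clear depth 28)
  add 62.0.0.0/8 -> H0 at depth 8
  add 62.82.224.0/20 -> H4 at depth 20
  ? 62.0.9.168  path d0:H5→d1:-→d2:-→d3:-→d4:-→d5:-→d6:-→d7:-→d8:H0→d9:-  best=H0
  ? 62.81.199.134  path d0:H5→d1:-→d2:-→d3:-→d4:-→d5:-→d6:-→d7:-→d8:H0→d9:-→d10:-→d11:-→d12:H3→d13:-→d14:-  best=H3
  add 32.0.0.0/6 -> H0 at depth 6
  del 0.0.0.0/0 (clear depth 0)
  ? 151.116.35.99  path d0:-  best=no-route
  add 0.0.0.0/0 -> H2 at depth 0
  add 62.82.238.160/27 -> H0 at depth 27
  ? 62.80.0.13  path d0:H2→d1:-→d2:-→d3:-→d4:-→d5:-→d6:-→d7:-→d8:H0→d9:-→d10:-→d11:-→d12:H3→d13:-→d14:-  best=H3
  ? 62.82.238.10  path d0:H2→d1:-→d2:-→d3:-→d4:-→d5:-→d6:-→d7:-→d8:H0→d9:-→d10:-→d11:-→d12:H3→d13:-→d14:-→d15:-→d16:-→d17:-→d18:-→d19:-→d20:H4→d21:-→d22:-→d23:-→d24:H1  best=H1
  ? 32.0.2.190  path d0:H2→d1:-→d2:-→d3:-→d4:-→d5:-→d6:H0→d7:-→d8:-  best=H0
  add 0.0.0.0/0 -> H2 at depth 0
  add 0.0.0.0/0 -> H5 at depth 0
  ? 0.52.185.181  path d0:H5→d1:-→d2:-  best=H5
  del 32.0.0.0/6 (clear depth 6)
  add 62.80.0.0/12 -> H3 at depth 12

== LOOKUPS ==
["H3","no-route","H4","H4","H4","H5","H5","H5","H1","H0","H3","no-route","H3","H1","H0","H5"]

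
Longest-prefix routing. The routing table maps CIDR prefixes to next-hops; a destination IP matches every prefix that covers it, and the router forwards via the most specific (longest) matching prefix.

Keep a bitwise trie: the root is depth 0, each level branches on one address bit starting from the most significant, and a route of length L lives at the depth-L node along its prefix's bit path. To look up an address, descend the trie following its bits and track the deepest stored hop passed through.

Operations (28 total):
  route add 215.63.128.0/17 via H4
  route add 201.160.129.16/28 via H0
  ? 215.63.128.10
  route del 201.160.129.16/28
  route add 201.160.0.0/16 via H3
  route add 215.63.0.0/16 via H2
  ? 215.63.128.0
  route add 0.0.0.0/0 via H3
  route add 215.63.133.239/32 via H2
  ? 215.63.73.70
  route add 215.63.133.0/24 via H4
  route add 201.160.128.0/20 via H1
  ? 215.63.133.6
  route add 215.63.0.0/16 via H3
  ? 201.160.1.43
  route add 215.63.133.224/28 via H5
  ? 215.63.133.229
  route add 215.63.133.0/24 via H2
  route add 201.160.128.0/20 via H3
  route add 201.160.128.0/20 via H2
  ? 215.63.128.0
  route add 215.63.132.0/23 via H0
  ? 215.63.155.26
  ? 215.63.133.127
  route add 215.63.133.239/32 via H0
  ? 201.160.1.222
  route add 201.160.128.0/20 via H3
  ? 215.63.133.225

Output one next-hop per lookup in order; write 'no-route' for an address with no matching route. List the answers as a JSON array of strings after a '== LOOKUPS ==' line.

Apply in order:
  add 215.63.128.0/17 -> H4 at depth 17
  add 201.160.129.16/28 -> H0 at depth 28
  Q 215.63.128.10: descend 11010111001111111 ; hops seen [H4] ; pick H4
  del 201.160.129.16/28 (clear depth 28)
  add 201.160.0.0/16 -> H3 at depth 16
  add 215.63.0.0/16 -> H2 at depth 16
  Q 215.63.128.0: descend 11010111001111111 ; hops seen [H2,H4] ; pick H4
  add 0.0.0.0/0 -> H3 at depth 0
  add 215.63.133.239/32 -> H2 at depth 32
  Q 215.63.73.70: descend 1101011100111111 ; hops seen [H3,H2] ; pick H2
  add 215.63.133.0/24 -> H4 at depth 24
  add 201.160.128.0/20 -> H1 at depth 20
  Q 215.63.133.6: descend 110101110011111110000101 ; hops seen [H3,H2,H4,H4] ; pick H4
  add 215.63.0.0/16 -> H3 at depth 16
  Q 201.160.1.43: descend 1100100110100000 ; hops seen [H3,H3] ; pick H3
  add 215.63.133.224/28 -> H5 at depth 28
  Q 215.63.133.229: descend 1101011100111111100001011110 ; hops seen [H3,H3,H4,H4,H5] ; pick H5
  add 215.63.133.0/24 -> H2 at depth 24
  add 201.160.128.0/20 -> H3 at depth 20
  add 201.160.128.0/20 -> H2 at depth 20
  Q 215.63.128.0: descend 110101110011111110000 ; hops seen [H3,H3,H4] ; pick H4
  add 215.63.132.0/23 -> H0 at depth 23
  Q 215.63.155.26: descend 1101011100111111100 ; hops seen [H3,H3,H4] ; pick H4
  Q 215.63.133.127: descend 110101110011111110000101 ; hops seen [H3,H3,H4,H0,H2] ; pick H2
  add 215.63.133.239/32 -> H0 at depth 32
  Q 201.160.1.222: descend 1100100110100000 ; hops seen [H3,H3] ; pick H3
  add 201.160.128.0/20 -> H3 at depth 20
  Q 215.63.133.225: descend 1101011100111111100001011110 ; hops seen [H3,H3,H4,H0,H2,H5] ; pick H5

== LOOKUPS ==
["H4","H4","H2","H4","H3","H5","H4","H4","H2","H3","H5"]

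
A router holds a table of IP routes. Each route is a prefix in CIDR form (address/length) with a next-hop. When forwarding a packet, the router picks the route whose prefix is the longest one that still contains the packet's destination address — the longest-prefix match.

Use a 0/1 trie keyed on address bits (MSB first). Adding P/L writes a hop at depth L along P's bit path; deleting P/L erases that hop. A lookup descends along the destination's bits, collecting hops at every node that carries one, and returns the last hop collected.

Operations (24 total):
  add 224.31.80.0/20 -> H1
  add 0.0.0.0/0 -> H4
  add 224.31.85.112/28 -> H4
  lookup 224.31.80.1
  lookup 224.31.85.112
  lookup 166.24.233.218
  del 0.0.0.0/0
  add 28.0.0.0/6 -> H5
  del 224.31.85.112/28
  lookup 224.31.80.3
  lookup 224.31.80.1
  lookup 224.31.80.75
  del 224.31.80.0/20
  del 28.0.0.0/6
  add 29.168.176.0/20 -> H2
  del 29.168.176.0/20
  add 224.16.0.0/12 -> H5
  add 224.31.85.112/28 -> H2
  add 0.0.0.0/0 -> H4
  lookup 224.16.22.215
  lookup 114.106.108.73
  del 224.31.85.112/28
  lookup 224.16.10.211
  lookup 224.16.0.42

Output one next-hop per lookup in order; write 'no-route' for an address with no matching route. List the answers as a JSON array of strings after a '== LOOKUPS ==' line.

Apply in order:
  + 224.31.80.0/20 (H1) depth=20
  + 0.0.0.0/0 (H4) depth=0
  + 224.31.85.112/28 (H4) depth=28
  lookup 224.31.80.1: bits 111000000001111101010 walk d0:H4→d1:-→d2:-→d3:-→d4:-→d5:-→d6:-→d7:-→d8:-→d9:-→d10:-→d11:-→d12:-→d13:-→d14:-→d15:-→d16:-→d17:-→d18:-→d19:-→d20:H1→d21:- -> H1
  lookup 224.31.85.112: bits 1110000000011111010101010111 walk d0:H4→d1:-→d2:-→d3:-→d4:-→d5:-→d6:-→d7:-→d8:-→d9:-→d10:-→d11:-→d12:-→d13:-→d14:-→d15:-→d16:-→d17:-→d18:-→d19:-→d20:H1→d21:-→d22:-→d23:-→d24:-→d25:-→d26:-→d27:-→d28:H4 -> H4
  lookup 166.24.233.218: bits 1 walk d0:H4→d1:- -> H4
  - 0.0.0.0/0 clear@0
  + 28.0.0.0/6 (H5) depth=6
  - 224.31.85.112/28 clear@28
  lookup 224.31.80.3: bits 111000000001111101010 walk d0:-→d1:-→d2:-→d3:-→d4:-→d5:-→d6:-→d7:-→d8:-→d9:-→d10:-→d11:-→d12:-→d13:-→d14:-→d15:-→d16:-→d17:-→d18:-→d19:-→d20:H1→d21:- -> H1
  lookup 224.31.80.1: bits 111000000001111101010 walk d0:-→d1:-→d2:-→d3:-→d4:-→d5:-→d6:-→d7:-→d8:-→d9:-→d10:-→d11:-→d12:-→d13:-→d14:-→d15:-→d16:-→d17:-→d18:-→d19:-→d20:H1→d21:- -> H1
  lookup 224.31.80.75: bits 111000000001111101010 walk d0:-→d1:-→d2:-→d3:-→d4:-→d5:-→d6:-→d7:-→d8:-→d9:-→d10:-→d11:-→d12:-→d13:-→d14:-→d15:-→d16:-→d17:-→d18:-→d19:-→d20:H1→d21:- -> H1
  - 224.31.80.0/20 clear@20
  - 28.0.0.0/6 clear@6
  + 29.168.176.0/20 (H2) depth=20
  - 29.168.176.0/20 clear@20
  + 224.16.0.0/12 (H5) depth=12
  + 224.31.85.112/28 (H2) depth=28
  + 0.0.0.0/0 (H4) depth=0
  lookup 224.16.22.215: bits 111000000001 walk d0:H4→d1:-→d2:-→d3:-→d4:-→d5:-→d6:-→d7:-→d8:-→d9:-→d10:-→d11:-→d12:H5 -> H5
  lookup 114.106.108.73: bits 0 walk d0:H4→d1:- -> H4
  - 224.31.85.112/28 clear@28
  lookup 224.16.10.211: bits 111000000001 walk d0:H4→d1:-→d2:-→d3:-→d4:-→d5:-→d6:-→d7:-→d8:-→d9:-→d10:-→d11:-→d12:H5 -> H5
  lookup 224.16.0.42: bits 111000000001 walk d0:H4→d1:-→d2:-→d3:-→d4:-→d5:-→d6:-→d7:-→d8:-→d9:-→d10:-→d11:-→d12:H5 -> H5

== LOOKUPS ==
["H1","H4","H4","H1","H1","H1","H5","H4","H5","H5"]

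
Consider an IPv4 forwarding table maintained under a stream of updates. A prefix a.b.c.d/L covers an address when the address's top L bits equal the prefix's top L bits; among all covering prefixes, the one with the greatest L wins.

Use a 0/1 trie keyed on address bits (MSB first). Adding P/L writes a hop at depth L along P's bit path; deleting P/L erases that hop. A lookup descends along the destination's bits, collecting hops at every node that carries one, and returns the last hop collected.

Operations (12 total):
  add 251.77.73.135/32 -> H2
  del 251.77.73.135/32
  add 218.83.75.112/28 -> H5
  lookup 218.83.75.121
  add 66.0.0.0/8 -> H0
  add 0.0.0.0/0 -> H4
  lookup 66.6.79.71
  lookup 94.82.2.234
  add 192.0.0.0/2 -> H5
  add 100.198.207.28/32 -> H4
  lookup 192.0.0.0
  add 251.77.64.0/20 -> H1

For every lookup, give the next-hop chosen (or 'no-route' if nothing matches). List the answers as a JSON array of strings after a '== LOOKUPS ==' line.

Apply in order:
  add 251.77.73.135/32 -> H2 at depth 32
  - 251.77.73.135/32 clear@32
  add 218.83.75.112/28 -> H5 at depth 28
  Q 218.83.75.121: descend 1101101001010011010010110111 ; hops seen [H5] ; pick H5
  add 66.0.0.0/8 -> H0 at depth 8
  add 0.0.0.0/0 -> H4 at depth 0
  Q 66.6.79.71: descend 01000010 ; hops seen [H4,H0] ; pick H0
  Q 94.82.2.234: descend 010 ; hops seen [H4] ; pick H4
  add 192.0.0.0/2 -> H5 at depth 2
  add 100.198.207.28/32 -> H4 at depth 32
  Q 192.0.0.0: descend 110 ; hops seen [H4,H5] ; pick H5
  add 251.77.64.0/20 -> H1 at depth 20

== LOOKUPS ==
["H5","H0","H4","H5"]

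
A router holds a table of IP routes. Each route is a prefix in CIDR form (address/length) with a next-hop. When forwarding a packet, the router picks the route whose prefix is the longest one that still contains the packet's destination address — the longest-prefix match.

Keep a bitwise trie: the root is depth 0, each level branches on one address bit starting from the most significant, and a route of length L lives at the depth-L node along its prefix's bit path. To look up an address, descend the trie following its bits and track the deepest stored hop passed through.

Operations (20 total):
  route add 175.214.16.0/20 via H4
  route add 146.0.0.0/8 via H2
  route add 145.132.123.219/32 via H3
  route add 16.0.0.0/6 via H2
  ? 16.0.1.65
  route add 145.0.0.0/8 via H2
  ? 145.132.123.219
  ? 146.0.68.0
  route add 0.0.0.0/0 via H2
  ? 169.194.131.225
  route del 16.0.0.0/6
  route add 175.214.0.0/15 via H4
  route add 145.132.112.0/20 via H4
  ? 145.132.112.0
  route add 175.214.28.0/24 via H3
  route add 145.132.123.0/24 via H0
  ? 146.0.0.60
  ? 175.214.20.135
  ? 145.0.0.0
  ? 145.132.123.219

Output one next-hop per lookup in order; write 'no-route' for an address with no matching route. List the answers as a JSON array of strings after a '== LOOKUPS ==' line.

Trace:
  add 175.214.16.0/20 -> H4 at depth 20
  add 146.0.0.0/8 -> H2 at depth 8
  add 145.132.123.219/32 -> H3 at depth 32
  add 16.0.0.0/6 -> H2 at depth 6
  lookup 16.0.1.65: bits 000100 walk d0:-→d1:-→d2:-→d3:-→d4:-→d5:-→d6:H2 -> H2
  add 145.0.0.0/8 -> H2 at depth 8
  lookup 145.132.123.219: bits 10010001100001000111101111011011 walk d0:-→d1:-→d2:-→d3:-→d4:-→d5:-→d6:-→d7:-→d8:H2→d9:-→d10:-→d11:-→d12:-→d13:-→d14:-→d15:-→d16:-→d17:-→d18:-→d19:-→d20:-→d21:-→d22:-→d23:-→d24:-→d25:-→d26:-→d27:-→d28:-→d29:-→d30:-→d31:-→d32:H3 -> H3
  lookup 146.0.68.0: bits 10010010 walk d0:-→d1:-→d2:-→d3:-→d4:-→d5:-→d6:-→d7:-→d8:H2 -> H2
  add 0.0.0.0/0 -> H2 at depth 0
  lookup 169.194.131.225: bits 10101 walk d0:H2→d1:-→d2:-→d3:-→d4:-→d5:- -> H2
  del 16.0.0.0/6 (clear depth 6)
  add 175.214.0.0/15 -> H4 at depth 15
  add 145.132.112.0/20 -> H4 at depth 20
  lookup 145.132.112.0: bits 10010001100001000111 walk d0:H2→d1:-→d2:-→d3:-→d4:-→d5:-→d6:-→d7:-→d8:H2→d9:-→d10:-→d11:-→d12:-→d13:-→d14:-→d15:-→d16:-→d17:-→d18:-→d19:-→d20:H4 -> H4
  add 175.214.28.0/24 -> H3 at depth 24
  add 145.132.123.0/24 -> H0 at depth 24
  lookup 146.0.0.60: bits 10010010 walk d0:H2→d1:-→d2:-→d3:-→d4:-→d5:-→d6:-→d7:-→d8:H2 -> H2
  lookup 175.214.20.135: bits 10101111110101100001 walk d0:H2→d1:-→d2:-→d3:-→d4:-→d5:-→d6:-→d7:-→d8:-→d9:-→d10:-→d11:-→d12:-→d13:-→d14:-→d15:H4→d16:-→d17:-→d18:-→d19:-→d20:H4 -> H4
  lookup 145.0.0.0: bits 10010001 walk d0:H2→d1:-→d2:-→d3:-→d4:-→d5:-→d6:-→d7:-→d8:H2 -> H2
  lookup 145.132.123.219: bits 10010001100001000111101111011011 walk d0:H2→d1:-→d2:-→d3:-→d4:-→d5:-→d6:-→d7:-→d8:H2→d9:-→d10:-→d11:-→d12:-→d13:-→d14:-→d15:-→d16:-→d17:-→d18:-→d19:-→d20:H4→d21:-→d22:-→d23:-→d24:H0→d25:-→d26:-→d27:-→d28:-→d29:-→d30:-→d31:-→d32:H3 -> H3

== LOOKUPS ==
["H2","H3","H2","H2","H4","H2","H4","H2","H3"]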